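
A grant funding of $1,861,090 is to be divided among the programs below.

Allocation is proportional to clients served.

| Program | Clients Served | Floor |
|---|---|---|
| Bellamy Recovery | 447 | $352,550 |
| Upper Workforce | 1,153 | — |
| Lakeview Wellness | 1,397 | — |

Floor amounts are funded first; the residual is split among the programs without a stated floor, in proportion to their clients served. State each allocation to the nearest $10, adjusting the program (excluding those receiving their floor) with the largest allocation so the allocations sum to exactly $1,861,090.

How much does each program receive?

Fund the minimums — Bellamy Recovery $352,550. Residual $1,508,540.
Residual split over remaining clients served 2,550: Upper Workforce 682,096.71 → $682,100; Lakeview Wellness 826,443.29 → $826,440.

Bellamy Recovery: $352,550 · Upper Workforce: $682,100 · Lakeview Wellness: $826,440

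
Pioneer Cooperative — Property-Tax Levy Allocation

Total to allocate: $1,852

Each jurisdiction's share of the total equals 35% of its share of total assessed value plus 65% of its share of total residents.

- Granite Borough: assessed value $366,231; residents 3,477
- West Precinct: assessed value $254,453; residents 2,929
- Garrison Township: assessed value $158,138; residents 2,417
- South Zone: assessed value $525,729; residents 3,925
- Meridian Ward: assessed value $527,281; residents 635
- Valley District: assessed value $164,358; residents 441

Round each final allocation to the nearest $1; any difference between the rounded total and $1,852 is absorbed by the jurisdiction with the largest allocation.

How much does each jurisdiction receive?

Granite Borough: $422 | West Precinct: $338 | Garrison Township: $262 | South Zone: $511 | Meridian Ward: $227 | Valley District: $92

Totals — assessed value 1,996,190, residents 13,824.
Composite weights (35% assessed value + 65% residents): Granite Borough 0.2277; West Precinct 0.1823; Garrison Township 0.1414; South Zone 0.2767; Meridian Ward 0.1223; Valley District 0.0496.
Unrounded shares: Granite Borough 421.70; West Precinct 337.68; Garrison Township 261.82; South Zone 512.505; Meridian Ward 226.51; Valley District 91.77.
Rounded to nearest $1: Granite Borough $422; West Precinct $338; Garrison Township $262; South Zone $513; Meridian Ward $227; Valley District $92. Sum = $1,854.
Difference $1,852 − $1,854 = −$2 applied to largest allocation (South Zone): South Zone becomes $511.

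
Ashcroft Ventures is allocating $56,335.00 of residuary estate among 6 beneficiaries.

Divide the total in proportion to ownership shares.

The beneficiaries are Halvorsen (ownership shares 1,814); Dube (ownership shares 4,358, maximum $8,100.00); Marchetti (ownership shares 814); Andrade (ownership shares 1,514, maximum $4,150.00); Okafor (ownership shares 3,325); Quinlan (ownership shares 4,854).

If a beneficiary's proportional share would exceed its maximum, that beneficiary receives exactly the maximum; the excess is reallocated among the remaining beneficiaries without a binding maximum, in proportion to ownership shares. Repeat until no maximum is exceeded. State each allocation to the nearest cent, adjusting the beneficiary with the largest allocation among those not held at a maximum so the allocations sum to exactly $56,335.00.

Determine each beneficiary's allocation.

Total ownership shares = 16,679.
Unconstrained shares: Halvorsen 6,126.9674; Dube 14,719.5833; Marchetti 2,749.3669; Andrade 5,113.6873; Okafor 11,230.5219; Quinlan 16,394.8732.
Cap binds for Dube ($8,100.00), Andrade ($4,150.00); remaining pool $44,085.00 reallocated over remaining ownership shares 10,807.
Shares after redistribution: Halvorsen 7,399.8510 → $7,399.85; Marchetti 3,320.5506 → $3,320.55; Okafor 13,563.6740 → $13,563.67; Quinlan 19,800.9244 → $19,800.92.
Rounding difference +$0.01 applied to Quinlan → $19,800.93.

Halvorsen: $7,399.85 · Dube: $8,100.00 · Marchetti: $3,320.55 · Andrade: $4,150.00 · Okafor: $13,563.67 · Quinlan: $19,800.93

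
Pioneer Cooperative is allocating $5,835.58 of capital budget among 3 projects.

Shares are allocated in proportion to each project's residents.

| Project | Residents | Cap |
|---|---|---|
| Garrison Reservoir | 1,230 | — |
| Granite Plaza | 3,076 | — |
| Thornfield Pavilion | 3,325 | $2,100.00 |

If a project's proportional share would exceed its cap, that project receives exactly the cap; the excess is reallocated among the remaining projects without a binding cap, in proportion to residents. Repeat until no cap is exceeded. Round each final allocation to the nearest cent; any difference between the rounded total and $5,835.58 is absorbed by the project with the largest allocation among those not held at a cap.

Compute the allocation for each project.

Garrison Reservoir: $1,067.06; Granite Plaza: $2,668.52; Thornfield Pavilion: $2,100.00

Total residents = 7,631.
Proportional shares (ignoring caps): Garrison Reservoir 940.6059; Granite Plaza 2,352.2794; Thornfield Pavilion 2,542.6947.
Cap binds for Thornfield Pavilion ($2,100.00); balance $3,735.58 reallocated over remaining residents 4,306.
Shares after redistribution: Garrison Reservoir 1,067.0607 → $1,067.06; Granite Plaza 2,668.5193 → $2,668.52.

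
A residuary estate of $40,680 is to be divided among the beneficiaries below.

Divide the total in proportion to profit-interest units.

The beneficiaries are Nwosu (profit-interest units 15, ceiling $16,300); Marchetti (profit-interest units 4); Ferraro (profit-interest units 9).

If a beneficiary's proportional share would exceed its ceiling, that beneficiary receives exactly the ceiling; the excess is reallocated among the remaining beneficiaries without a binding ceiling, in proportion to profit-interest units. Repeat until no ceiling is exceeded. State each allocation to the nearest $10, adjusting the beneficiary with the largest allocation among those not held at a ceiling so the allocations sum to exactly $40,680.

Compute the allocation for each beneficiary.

Profit-interest units total: 28.
Unconstrained shares: Nwosu 21,792.86; Marchetti 5,811.43; Ferraro 13,075.71.
Capped: Nwosu ($16,300); remaining pool $24,380 reallocated over remaining profit-interest units 13.
Redistributed shares: Marchetti 7,501.54 → $7,500; Ferraro 16,878.46 → $16,880.

Nwosu: $16,300; Marchetti: $7,500; Ferraro: $16,880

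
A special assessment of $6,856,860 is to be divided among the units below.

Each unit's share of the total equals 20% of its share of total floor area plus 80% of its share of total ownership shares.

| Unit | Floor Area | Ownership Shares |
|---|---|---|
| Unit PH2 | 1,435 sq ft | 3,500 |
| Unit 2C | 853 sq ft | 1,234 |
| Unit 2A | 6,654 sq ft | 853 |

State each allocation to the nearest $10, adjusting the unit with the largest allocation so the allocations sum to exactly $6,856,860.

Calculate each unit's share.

Unit PH2: $3,656,480 · Unit 2C: $1,342,400 · Unit 2A: $1,857,980

Floor area total 8,942; ownership shares total 5,587.
Combined weights (20% floor area + 80% ownership shares): Unit PH2 0.5333; Unit 2C 0.1958; Unit 2A 0.2710.
Pro-rata amounts: Unit PH2 3,656,483.29; Unit 2C 1,342,397.70; Unit 2A 1,857,979.01.
After rounding ($10): Unit PH2 $3,656,480; Unit 2C $1,342,400; Unit 2A $1,857,980. Sum = $6,856,860.
No rounding difference to absorb.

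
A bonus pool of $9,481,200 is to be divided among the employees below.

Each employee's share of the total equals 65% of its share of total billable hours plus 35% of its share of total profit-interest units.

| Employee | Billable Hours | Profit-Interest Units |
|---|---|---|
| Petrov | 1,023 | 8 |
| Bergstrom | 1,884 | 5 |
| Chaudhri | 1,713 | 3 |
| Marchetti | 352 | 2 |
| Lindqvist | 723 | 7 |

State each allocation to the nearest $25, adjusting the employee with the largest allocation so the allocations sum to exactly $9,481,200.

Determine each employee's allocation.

Petrov: $2,168,925 · Bergstrom: $2,702,425 · Chaudhri: $2,251,925 · Marchetti: $646,375 · Lindqvist: $1,711,550

Totals — billable hours 5,695, profit-interest units 25.
Blended shares (65% billable hours + 35% profit-interest units): Petrov 0.2288; Bergstrom 0.2850; Chaudhri 0.2375; Marchetti 0.0682; Lindqvist 0.1805.
Proportional shares: Petrov 2,168,922.31; Bergstrom 2,702,433.35; Chaudhri 2,251,914.02; Marchetti 646,386.43; Lindqvist 1,711,543.89.
At nearest $25: Petrov $2,168,925; Bergstrom $2,702,425; Chaudhri $2,251,925; Marchetti $646,375; Lindqvist $1,711,550. Sum = $9,481,200.
Sum already equals the total — no adjustment.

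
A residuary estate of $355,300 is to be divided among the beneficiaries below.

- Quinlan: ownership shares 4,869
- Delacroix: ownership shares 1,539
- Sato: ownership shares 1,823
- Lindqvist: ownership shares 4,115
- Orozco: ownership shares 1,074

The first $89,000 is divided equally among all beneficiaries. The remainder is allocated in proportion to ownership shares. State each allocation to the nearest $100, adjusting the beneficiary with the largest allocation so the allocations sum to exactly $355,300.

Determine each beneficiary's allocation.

Quinlan: $114,400 | Delacroix: $48,300 | Sato: $54,000 | Lindqvist: $99,500 | Orozco: $39,100

First tranche $89,000 split equally: $17,800 each.
Remainder $266,300 by ownership shares (total 13,420): Quinlan 96,618.08 → $96,600; Delacroix 30,539.17 → $30,500; Sato 36,174.73 → $36,200; Lindqvist 81,656.07 → $81,700; Orozco 21,311.94 → $21,300.
Totals: Quinlan $17,800 + $96,600 = $114,400; Delacroix $17,800 + $30,500 = $48,300; Sato $17,800 + $36,200 = $54,000; Lindqvist $17,800 + $81,700 = $99,500; Orozco $17,800 + $21,300 = $39,100.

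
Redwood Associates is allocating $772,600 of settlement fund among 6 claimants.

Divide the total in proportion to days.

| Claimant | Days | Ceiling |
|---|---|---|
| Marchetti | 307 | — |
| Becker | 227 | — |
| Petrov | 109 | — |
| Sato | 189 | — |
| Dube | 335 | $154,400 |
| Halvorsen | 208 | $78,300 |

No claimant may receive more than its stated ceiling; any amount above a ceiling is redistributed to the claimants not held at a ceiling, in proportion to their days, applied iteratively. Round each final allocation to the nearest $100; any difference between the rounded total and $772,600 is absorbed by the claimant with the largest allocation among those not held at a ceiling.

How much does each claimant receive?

Days total: 1,375.
Proportional shares (ignoring caps): Marchetti 172,500.51; Becker 127,549.24; Petrov 61,246.11; Sato 106,197.38; Dube 188,233.45; Halvorsen 116,873.31.
Capped: Dube ($154,400), Halvorsen ($78,300); balance $539,900 reallocated over remaining days 832.
Remaining shares: Marchetti 199,217.91 → $199,200; Becker 147,304.45 → $147,300; Petrov 70,732.09 → $70,700; Sato 122,645.55 → $122,600.
Rounding difference +$100 applied to Marchetti → $199,300.

Marchetti: $199,300 | Becker: $147,300 | Petrov: $70,700 | Sato: $122,600 | Dube: $154,400 | Halvorsen: $78,300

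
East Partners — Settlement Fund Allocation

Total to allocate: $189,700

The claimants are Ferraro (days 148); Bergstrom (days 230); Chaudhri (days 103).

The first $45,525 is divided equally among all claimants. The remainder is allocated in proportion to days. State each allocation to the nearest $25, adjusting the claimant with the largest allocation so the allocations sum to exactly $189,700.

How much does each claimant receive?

Ferraro: $59,525; Bergstrom: $84,125; Chaudhri: $46,050

$45,525 shared equally gives $15,175 per claimant.
Remainder $144,175 by days (total 481): Ferraro 44,361.54 → $44,350; Bergstrom 68,940.23 → $68,950; Chaudhri 30,873.23 → $30,875.
Totals: Ferraro $15,175 + $44,350 = $59,525; Bergstrom $15,175 + $68,950 = $84,125; Chaudhri $15,175 + $30,875 = $46,050.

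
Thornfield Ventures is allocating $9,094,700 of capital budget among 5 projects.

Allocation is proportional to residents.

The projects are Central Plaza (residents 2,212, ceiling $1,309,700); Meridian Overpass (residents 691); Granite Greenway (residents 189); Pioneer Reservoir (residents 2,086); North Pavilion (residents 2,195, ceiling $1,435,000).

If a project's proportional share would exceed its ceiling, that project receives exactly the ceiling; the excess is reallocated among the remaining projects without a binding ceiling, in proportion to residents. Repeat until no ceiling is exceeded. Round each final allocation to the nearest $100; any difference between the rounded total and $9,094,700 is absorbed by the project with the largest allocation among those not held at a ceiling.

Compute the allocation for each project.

Combined residents = 7,373.
Proportional shares (ignoring caps): Central Plaza 2,728,533.35; Meridian Overpass 852,358.29; Granite Greenway 233,134.18; Pioneer Reservoir 2,573,110.57; North Pavilion 2,707,563.61.
Cap binds for Central Plaza ($1,309,700), North Pavilion ($1,435,000); balance $6,350,000 reallocated over remaining residents 2,966.
Remaining shares: Meridian Overpass 1,479,383.01 → $1,479,400; Granite Greenway 404,635.87 → $404,600; Pioneer Reservoir 4,465,981.12 → $4,466,000.

Central Plaza: $1,309,700 | Meridian Overpass: $1,479,400 | Granite Greenway: $404,600 | Pioneer Reservoir: $4,466,000 | North Pavilion: $1,435,000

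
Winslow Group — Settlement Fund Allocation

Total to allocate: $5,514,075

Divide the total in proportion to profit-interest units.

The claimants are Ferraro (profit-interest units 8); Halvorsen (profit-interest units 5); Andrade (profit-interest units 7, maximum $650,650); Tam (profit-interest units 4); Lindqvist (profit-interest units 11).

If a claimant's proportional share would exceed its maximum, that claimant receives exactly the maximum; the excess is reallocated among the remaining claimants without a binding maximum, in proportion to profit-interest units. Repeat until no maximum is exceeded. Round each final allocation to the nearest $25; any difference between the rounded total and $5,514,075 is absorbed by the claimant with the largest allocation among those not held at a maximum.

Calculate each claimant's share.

Sum of profit-interest units: 35.
Pro-rata shares before constraints: Ferraro 1,260,360.00; Halvorsen 787,725.00; Andrade 1,102,815.00; Tam 630,180.00; Lindqvist 1,732,995.00.
Capped: Andrade ($650,650); residual $4,863,425 reallocated over remaining profit-interest units 28.
Remaining shares: Ferraro 1,389,550.00 → $1,389,550; Halvorsen 868,468.75 → $868,475; Tam 694,775.00 → $694,775; Lindqvist 1,910,631.25 → $1,910,625.

Ferraro: $1,389,550 · Halvorsen: $868,475 · Andrade: $650,650 · Tam: $694,775 · Lindqvist: $1,910,625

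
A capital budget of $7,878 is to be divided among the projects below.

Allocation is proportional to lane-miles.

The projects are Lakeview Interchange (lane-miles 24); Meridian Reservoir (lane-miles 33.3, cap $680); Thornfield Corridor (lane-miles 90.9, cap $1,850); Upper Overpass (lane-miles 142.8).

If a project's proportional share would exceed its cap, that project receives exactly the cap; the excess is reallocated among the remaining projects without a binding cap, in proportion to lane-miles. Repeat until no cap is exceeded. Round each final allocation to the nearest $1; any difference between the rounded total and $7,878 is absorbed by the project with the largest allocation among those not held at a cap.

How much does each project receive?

Combined lane-miles = 291.
Pro-rata shares before constraints: Lakeview Interchange 649.73; Meridian Reservoir 901.503; Thornfield Corridor 2,460.86; Upper Overpass 3,865.91.
Held at cap: Meridian Reservoir ($680), Thornfield Corridor ($1,850); balance $5,348 reallocated over remaining lane-miles 166.8.
Redistributed shares: Lakeview Interchange 769.496 → $769; Upper Overpass 4,578.504 → $4,579.

Lakeview Interchange: $769 | Meridian Reservoir: $680 | Thornfield Corridor: $1,850 | Upper Overpass: $4,579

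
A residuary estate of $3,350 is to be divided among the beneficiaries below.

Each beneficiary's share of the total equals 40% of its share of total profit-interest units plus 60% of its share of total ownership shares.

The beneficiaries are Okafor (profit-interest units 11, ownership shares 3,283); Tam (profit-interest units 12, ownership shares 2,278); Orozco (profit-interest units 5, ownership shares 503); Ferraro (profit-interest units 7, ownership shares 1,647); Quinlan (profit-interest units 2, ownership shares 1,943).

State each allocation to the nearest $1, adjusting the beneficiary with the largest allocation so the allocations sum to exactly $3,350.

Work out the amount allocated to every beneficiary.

Okafor: $1,082; Tam: $909; Orozco: $286; Ferraro: $596; Quinlan: $477

Profit-interest units total 37; ownership shares total 9,654.
Composite weights (40% profit-interest units + 60% ownership shares): Okafor 0.3230; Tam 0.2713; Orozco 0.0853; Ferraro 0.1780; Quinlan 0.1424.
Raw shares: Okafor 1,081.91; Tam 908.88; Orozco 285.81; Ferraro 596.43; Quinlan 476.97.
At nearest $1: Okafor $1,082; Tam $909; Orozco $286; Ferraro $596; Quinlan $477. Sum = $3,350.
Rounded total matches; no reconciliation needed.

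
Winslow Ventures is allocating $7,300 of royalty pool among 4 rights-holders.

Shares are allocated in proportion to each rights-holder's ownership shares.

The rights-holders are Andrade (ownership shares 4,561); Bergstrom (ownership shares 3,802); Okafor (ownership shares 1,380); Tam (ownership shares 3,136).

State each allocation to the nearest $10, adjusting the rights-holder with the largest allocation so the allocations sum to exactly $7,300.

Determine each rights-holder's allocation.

Andrade: $2,580; Bergstrom: $2,160; Okafor: $780; Tam: $1,780

Ownership shares total: 12,879.
Unrounded shares: Andrade 4,561/12,879 × $7,300 = 2,585.24; Bergstrom 3,802/12,879 × $7,300 = 2,155.03; Okafor 1,380/12,879 × $7,300 = 782.20; Tam 3,136/12,879 × $7,300 = 1,777.53.
At nearest $10: Andrade $2,590; Bergstrom $2,160; Okafor $780; Tam $1,780. Sum = $7,310.
Difference $7,300 − $7,310 = −$10 applied to largest allocation (Andrade): Andrade becomes $2,580.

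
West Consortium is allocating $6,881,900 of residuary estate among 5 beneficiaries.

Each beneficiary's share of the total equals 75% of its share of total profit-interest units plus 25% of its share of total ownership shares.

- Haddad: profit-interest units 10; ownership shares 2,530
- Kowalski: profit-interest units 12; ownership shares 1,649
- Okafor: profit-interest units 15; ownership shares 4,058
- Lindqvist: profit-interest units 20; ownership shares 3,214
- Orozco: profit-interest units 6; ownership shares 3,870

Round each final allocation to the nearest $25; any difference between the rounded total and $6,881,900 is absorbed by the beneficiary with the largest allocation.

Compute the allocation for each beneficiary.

Haddad: $1,103,375 · Kowalski: $1,168,300 · Okafor: $1,684,600 · Lindqvist: $1,999,475 · Orozco: $926,150

Totals — profit-interest units 63, ownership shares 15,321.
Combined weights (75% profit-interest units + 25% ownership shares): Haddad 0.1603; Kowalski 0.1698; Okafor 0.2448; Lindqvist 0.2905; Orozco 0.1346.
Proportional shares: Haddad 1,103,380.71; Kowalski 1,168,303.38; Okafor 1,684,604.70; Lindqvist 1,999,464.44; Orozco 926,146.77.
Rounded to nearest $25: Haddad $1,103,375; Kowalski $1,168,300; Okafor $1,684,600; Lindqvist $1,999,475; Orozco $926,150. Sum = $6,881,900.
No rounding difference to absorb.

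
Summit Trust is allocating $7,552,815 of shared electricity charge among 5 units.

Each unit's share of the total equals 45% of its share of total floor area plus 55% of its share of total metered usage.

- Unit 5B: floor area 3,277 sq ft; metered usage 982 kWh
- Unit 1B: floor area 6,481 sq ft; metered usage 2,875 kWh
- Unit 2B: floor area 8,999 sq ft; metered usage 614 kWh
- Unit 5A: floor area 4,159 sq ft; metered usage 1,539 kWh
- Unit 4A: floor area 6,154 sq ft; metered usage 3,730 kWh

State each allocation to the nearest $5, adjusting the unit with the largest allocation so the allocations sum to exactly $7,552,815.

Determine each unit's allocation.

Floor area total 29,070; metered usage total 9,740.
Blended shares (45% floor area + 55% metered usage): Unit 5B 0.1062; Unit 1B 0.2627; Unit 2B 0.1740; Unit 5A 0.1513; Unit 4A 0.3059.
Proportional shares: Unit 5B 801,952.61; Unit 1B 1,983,906.02; Unit 2B 1,313,999.96; Unit 5A 1,142,630.05; Unit 4A 2,310,326.36.
At nearest $5: Unit 5B $801,955; Unit 1B $1,983,905; Unit 2B $1,314,000; Unit 5A $1,142,630; Unit 4A $2,310,325. Sum = $7,552,815.
Rounded total matches; no reconciliation needed.

Unit 5B: $801,955 · Unit 1B: $1,983,905 · Unit 2B: $1,314,000 · Unit 5A: $1,142,630 · Unit 4A: $2,310,325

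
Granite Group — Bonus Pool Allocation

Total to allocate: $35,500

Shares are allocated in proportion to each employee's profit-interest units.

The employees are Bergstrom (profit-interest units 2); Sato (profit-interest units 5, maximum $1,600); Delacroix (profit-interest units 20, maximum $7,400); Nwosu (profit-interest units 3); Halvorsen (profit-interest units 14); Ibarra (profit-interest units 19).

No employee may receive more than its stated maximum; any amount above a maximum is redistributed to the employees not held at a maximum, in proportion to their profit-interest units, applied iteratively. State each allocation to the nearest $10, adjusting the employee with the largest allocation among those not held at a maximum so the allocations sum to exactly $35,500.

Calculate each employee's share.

Total profit-interest units = 63.
Proportional shares (ignoring caps): Bergstrom 1,126.98; Sato 2,817.46; Delacroix 11,269.84; Nwosu 1,690.48; Halvorsen 7,888.89; Ibarra 10,706.35.
Cap binds for Sato ($1,600), Delacroix ($7,400); remaining pool $26,500 reallocated over remaining profit-interest units 38.
Redistributed shares: Bergstrom 1,394.74 → $1,390; Nwosu 2,092.11 → $2,090; Halvorsen 9,763.16 → $9,760; Ibarra 13,250.00 → $13,250.
Rounding difference +$10 applied to Ibarra → $13,260.

Bergstrom: $1,390 | Sato: $1,600 | Delacroix: $7,400 | Nwosu: $2,090 | Halvorsen: $9,760 | Ibarra: $13,260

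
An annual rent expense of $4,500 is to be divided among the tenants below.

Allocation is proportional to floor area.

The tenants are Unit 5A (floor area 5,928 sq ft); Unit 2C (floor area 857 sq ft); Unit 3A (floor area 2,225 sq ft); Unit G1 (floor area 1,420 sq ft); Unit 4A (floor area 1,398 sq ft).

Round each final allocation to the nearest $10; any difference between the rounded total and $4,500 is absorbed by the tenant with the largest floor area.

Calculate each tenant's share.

Unit 5A: $2,250 | Unit 2C: $330 | Unit 3A: $850 | Unit G1: $540 | Unit 4A: $530

Total floor area = 5,928 + 857 + 2,225 + 1,420 + 1,398 = 11,828.
Unrounded shares: Unit 5A 2,255.33; Unit 2C 326.05; Unit 3A 846.51; Unit G1 540.24; Unit 4A 531.87.
Rounded to nearest $10: Unit 5A $2,260; Unit 2C $330; Unit 3A $850; Unit G1 $540; Unit 4A $530. Sum = $4,510.
Difference $4,500 − $4,510 = −$10 applied to largest floor area (Unit 5A): Unit 5A becomes $2,250.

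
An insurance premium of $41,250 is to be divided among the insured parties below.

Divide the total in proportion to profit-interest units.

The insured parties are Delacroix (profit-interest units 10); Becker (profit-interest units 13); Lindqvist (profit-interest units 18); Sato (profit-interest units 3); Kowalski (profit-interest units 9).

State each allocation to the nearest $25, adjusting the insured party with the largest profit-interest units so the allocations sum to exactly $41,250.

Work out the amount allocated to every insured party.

Delacroix: $7,775 | Becker: $10,125 | Lindqvist: $14,025 | Sato: $2,325 | Kowalski: $7,000

Total profit-interest units = 10 + 13 + 18 + 3 + 9 = 53.
Raw shares: Delacroix 7,783.02; Becker 10,117.92; Lindqvist 14,009.43; Sato 2,334.91; Kowalski 7,004.72.
At nearest $25: Delacroix $7,775; Becker $10,125; Lindqvist $14,000; Sato $2,325; Kowalski $7,000. Sum = $41,225.
Difference $41,250 − $41,225 = +$25 applied to largest profit-interest units (Lindqvist): Lindqvist becomes $14,025.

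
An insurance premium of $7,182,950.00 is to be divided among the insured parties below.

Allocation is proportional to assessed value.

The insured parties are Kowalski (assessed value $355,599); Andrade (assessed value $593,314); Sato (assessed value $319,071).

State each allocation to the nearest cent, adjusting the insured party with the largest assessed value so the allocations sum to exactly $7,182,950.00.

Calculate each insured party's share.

Total assessed value = 355,599 + 593,314 + 319,071 = 1,267,984.
Pro-rata amounts: Kowalski 2,014,418.0345; Andrade 3,361,039.8840; Sato 1,807,492.0815.
At nearest cent: Kowalski $2,014,418.03; Andrade $3,361,039.88; Sato $1,807,492.08. Sum = $7,182,949.99.
Difference $7,182,950.00 − $7,182,949.99 = +$0.01 applied to largest assessed value (Andrade): Andrade becomes $3,361,039.89.

Kowalski: $2,014,418.03; Andrade: $3,361,039.89; Sato: $1,807,492.08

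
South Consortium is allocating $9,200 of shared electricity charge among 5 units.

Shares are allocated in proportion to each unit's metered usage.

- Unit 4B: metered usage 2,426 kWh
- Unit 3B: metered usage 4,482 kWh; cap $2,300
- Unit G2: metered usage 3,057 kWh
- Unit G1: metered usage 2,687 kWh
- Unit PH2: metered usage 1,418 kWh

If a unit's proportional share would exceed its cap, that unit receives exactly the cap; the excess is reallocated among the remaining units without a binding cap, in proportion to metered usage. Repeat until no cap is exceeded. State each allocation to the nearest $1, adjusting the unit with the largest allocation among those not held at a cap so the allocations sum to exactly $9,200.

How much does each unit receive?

Total metered usage = 14,070.
Pro-rata shares before constraints: Unit 4B 1,586.30; Unit 3B 2,930.66; Unit G2 1,998.89; Unit G1 1,756.96; Unit PH2 927.19.
Held at cap: Unit 3B ($2,300); residual $6,900 reallocated over remaining metered usage 9,588.
Shares after redistribution: Unit 4B 1,745.87 → $1,746; Unit G2 2,199.97 → $2,200; Unit G1 1,933.70 → $1,934; Unit PH2 1,020.46 → $1,020.

Unit 4B: $1,746; Unit 3B: $2,300; Unit G2: $2,200; Unit G1: $1,934; Unit PH2: $1,020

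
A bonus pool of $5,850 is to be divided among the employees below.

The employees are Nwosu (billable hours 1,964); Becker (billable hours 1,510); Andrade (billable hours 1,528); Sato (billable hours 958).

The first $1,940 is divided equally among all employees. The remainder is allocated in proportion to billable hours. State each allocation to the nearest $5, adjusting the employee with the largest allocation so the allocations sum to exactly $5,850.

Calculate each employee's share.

Nwosu: $1,775 | Becker: $1,475 | Andrade: $1,485 | Sato: $1,115

Equal tier: $1,940 ÷ 4 = $485 apiece.
Remainder $3,910 by billable hours (total 5,960): Nwosu 1,288.46 → $1,290; Becker 990.62 → $990; Andrade 1,002.43 → $1,000; Sato 628.49 → $630.
Totals: Nwosu $485 + $1,290 = $1,775; Becker $485 + $990 = $1,475; Andrade $485 + $1,000 = $1,485; Sato $485 + $630 = $1,115.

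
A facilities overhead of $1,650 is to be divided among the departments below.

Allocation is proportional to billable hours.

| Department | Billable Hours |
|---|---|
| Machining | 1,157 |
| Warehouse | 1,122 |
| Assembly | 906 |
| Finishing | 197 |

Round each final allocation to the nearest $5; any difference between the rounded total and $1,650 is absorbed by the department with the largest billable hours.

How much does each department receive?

Total billable hours = 1,157 + 1,122 + 906 + 197 = 3,382.
Proportional shares: Machining 564.47; Warehouse 547.40; Assembly 442.02; Finishing 96.11.
At nearest $5: Machining $565; Warehouse $545; Assembly $440; Finishing $95. Sum = $1,645.
Difference $1,650 − $1,645 = +$5 applied to largest billable hours (Machining): Machining becomes $570.

Machining: $570; Warehouse: $545; Assembly: $440; Finishing: $95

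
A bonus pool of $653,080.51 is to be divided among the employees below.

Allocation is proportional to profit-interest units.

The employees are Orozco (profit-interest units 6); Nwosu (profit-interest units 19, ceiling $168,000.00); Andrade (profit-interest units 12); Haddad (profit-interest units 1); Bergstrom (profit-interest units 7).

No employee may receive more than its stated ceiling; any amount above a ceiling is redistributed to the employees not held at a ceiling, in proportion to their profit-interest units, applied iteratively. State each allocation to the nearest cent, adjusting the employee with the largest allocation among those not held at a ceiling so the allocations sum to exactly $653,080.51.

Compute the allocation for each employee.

Orozco: $111,941.66 · Nwosu: $168,000.00 · Andrade: $223,883.31 · Haddad: $18,656.94 · Bergstrom: $130,598.60

Profit-interest units total: 45.
Pro-rata shares before constraints: Orozco 87,077.4013; Nwosu 275,745.1042; Andrade 174,154.8027; Haddad 14,512.9002; Bergstrom 101,590.3016.
Held at cap: Nwosu ($168,000.00); balance $485,080.51 reallocated over remaining profit-interest units 26.
Remaining shares: Orozco 111,941.6562 → $111,941.66; Andrade 223,883.3123 → $223,883.31; Haddad 18,656.9427 → $18,656.94; Bergstrom 130,598.5988 → $130,598.60.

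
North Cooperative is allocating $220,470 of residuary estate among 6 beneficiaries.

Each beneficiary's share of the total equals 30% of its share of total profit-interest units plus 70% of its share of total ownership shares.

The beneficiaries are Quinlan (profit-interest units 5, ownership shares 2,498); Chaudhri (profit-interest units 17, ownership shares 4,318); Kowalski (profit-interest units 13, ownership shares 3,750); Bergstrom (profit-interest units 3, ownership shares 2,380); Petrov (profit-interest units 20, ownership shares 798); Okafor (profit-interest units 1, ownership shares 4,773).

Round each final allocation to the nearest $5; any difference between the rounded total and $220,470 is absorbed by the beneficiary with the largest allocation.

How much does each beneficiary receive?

Quinlan: $26,425; Chaudhri: $55,045; Kowalski: $45,830; Bergstrom: $23,200; Petrov: $29,070; Okafor: $40,900

Totals — profit-interest units 59, ownership shares 18,517.
Blended shares (30% profit-interest units + 70% ownership shares): Quinlan 0.1199; Chaudhri 0.2497; Kowalski 0.2079; Bergstrom 0.1052; Petrov 0.1319; Okafor 0.1855.
Proportional shares: Quinlan 26,424.62; Chaudhri 55,045.73; Kowalski 45,827.63; Bergstrom 23,199.09; Petrov 29,071.57; Okafor 40,901.36.
After rounding ($5): Quinlan $26,425; Chaudhri $55,045; Kowalski $45,830; Bergstrom $23,200; Petrov $29,070; Okafor $40,900. Sum = $220,470.
No rounding difference to absorb.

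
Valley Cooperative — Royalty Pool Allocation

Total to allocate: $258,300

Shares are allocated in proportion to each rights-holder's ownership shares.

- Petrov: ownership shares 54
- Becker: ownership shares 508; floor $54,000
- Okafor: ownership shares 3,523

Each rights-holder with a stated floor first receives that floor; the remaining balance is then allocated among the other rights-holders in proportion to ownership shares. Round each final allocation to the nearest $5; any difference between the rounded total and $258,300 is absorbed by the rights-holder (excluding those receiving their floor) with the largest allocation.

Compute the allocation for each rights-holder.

Guaranteed amounts: Becker $54,000. Remaining pool $204,300.
Remaining pool split over remaining ownership shares 3,577: Petrov 3,084.20 → $3,085; Okafor 201,215.80 → $201,215.

Petrov: $3,085 | Becker: $54,000 | Okafor: $201,215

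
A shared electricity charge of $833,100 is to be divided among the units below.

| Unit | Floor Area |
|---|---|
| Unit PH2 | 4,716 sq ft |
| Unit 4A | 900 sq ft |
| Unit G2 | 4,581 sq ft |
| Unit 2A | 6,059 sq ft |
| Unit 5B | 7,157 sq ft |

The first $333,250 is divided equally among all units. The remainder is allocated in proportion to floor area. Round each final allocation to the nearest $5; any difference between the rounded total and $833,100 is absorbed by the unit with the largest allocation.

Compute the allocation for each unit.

Equal tier: $333,250 ÷ 5 = $66,650 apiece.
Remainder $499,850 by floor area (total 23,413): Unit PH2 100,683.06 → $100,685; Unit 4A 19,214.33 → $19,215; Unit G2 97,800.92 → $97,800; Unit 2A 129,355.11 → $129,355; Unit 5B 152,796.59 → $152,795.
Totals: Unit PH2 $66,650 + $100,685 = $167,335; Unit 4A $66,650 + $19,215 = $85,865; Unit G2 $66,650 + $97,800 = $164,450; Unit 2A $66,650 + $129,355 = $196,005; Unit 5B $66,650 + $152,795 = $219,445.

Unit PH2: $167,335 | Unit 4A: $85,865 | Unit G2: $164,450 | Unit 2A: $196,005 | Unit 5B: $219,445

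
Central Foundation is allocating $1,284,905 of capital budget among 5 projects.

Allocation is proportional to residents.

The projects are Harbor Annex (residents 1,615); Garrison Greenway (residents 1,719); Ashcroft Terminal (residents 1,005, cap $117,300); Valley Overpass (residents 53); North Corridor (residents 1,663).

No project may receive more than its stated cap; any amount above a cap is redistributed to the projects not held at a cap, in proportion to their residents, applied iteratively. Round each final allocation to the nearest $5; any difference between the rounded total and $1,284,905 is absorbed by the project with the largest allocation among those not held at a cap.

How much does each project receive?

Harbor Annex: $373,400 | Garrison Greenway: $397,450 | Ashcroft Terminal: $117,300 | Valley Overpass: $12,255 | North Corridor: $384,500

Residents total: 6,055.
Pro-rata shares before constraints: Harbor Annex 342,712.07; Garrison Greenway 364,781.45; Ashcroft Terminal 213,266.64; Valley Overpass 11,246.90; North Corridor 352,897.94.
Held at cap: Ashcroft Terminal ($117,300); residual $1,167,605 reallocated over remaining residents 5,050.
Redistributed shares: Harbor Annex 373,402.39 → $373,400; Garrison Greenway 397,448.12 → $397,450; Valley Overpass 12,254.07 → $12,255; North Corridor 384,500.42 → $384,500.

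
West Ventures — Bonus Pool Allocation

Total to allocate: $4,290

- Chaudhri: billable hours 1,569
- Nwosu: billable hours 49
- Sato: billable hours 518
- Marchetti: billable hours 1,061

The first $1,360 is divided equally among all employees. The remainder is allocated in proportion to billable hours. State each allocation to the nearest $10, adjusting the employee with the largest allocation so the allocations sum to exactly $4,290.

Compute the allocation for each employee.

$1,360 shared equally gives $340 per employee.
Remainder $2,930 by billable hours (total 3,197): Chaudhri 1,437.96 → $1,440; Nwosu 44.91 → $40; Sato 474.74 → $470; Marchetti 972.39 → $970.
Rounding difference +$10 on remainder applied to Chaudhri.
Totals: Chaudhri $340 + $1,450 = $1,790; Nwosu $340 + $40 = $380; Sato $340 + $470 = $810; Marchetti $340 + $970 = $1,310.

Chaudhri: $1,790; Nwosu: $380; Sato: $810; Marchetti: $1,310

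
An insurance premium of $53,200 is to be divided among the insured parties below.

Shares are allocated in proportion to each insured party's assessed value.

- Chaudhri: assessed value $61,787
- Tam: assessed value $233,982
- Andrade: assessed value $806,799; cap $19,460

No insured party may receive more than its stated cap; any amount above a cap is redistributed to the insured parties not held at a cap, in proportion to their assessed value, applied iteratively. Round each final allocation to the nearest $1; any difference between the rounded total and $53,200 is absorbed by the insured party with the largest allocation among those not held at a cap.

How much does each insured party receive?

Total assessed value = 1,102,568.
Proportional shares (ignoring caps): Chaudhri 2,981.28; Tam 11,289.86; Andrade 38,928.85.
Held at cap: Andrade ($19,460); residual $33,740 reallocated over remaining assessed value 295,769.
Remaining shares: Chaudhri 7,048.38 → $7,048; Tam 26,691.62 → $26,692.

Chaudhri: $7,048 · Tam: $26,692 · Andrade: $19,460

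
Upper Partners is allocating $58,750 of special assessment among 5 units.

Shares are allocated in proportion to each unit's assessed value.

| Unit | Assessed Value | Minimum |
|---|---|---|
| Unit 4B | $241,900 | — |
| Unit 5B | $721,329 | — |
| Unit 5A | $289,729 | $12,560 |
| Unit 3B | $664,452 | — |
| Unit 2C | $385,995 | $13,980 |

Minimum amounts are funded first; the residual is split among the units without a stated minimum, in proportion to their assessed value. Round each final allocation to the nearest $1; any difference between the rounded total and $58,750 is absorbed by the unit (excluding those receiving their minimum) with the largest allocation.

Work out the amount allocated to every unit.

Fund the minimums — Unit 5A $12,560; Unit 2C $13,980. Residual $32,210.
Residual split over remaining assessed value 1,627,681: Unit 4B 4,786.93 → $4,787; Unit 5B 14,274.30 → $14,274; Unit 3B 13,148.77 → $13,149.

Unit 4B: $4,787 | Unit 5B: $14,274 | Unit 5A: $12,560 | Unit 3B: $13,149 | Unit 2C: $13,980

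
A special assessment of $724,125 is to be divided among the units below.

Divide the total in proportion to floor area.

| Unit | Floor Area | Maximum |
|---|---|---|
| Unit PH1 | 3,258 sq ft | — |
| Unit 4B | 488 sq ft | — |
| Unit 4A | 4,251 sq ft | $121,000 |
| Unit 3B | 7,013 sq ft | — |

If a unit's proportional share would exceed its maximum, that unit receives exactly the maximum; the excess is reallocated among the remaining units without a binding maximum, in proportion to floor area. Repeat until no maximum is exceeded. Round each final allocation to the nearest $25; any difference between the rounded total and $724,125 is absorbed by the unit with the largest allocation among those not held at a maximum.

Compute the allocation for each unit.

Sum of floor area: 15,010.
Proportional shares (ignoring caps): Unit PH1 157,175.17; Unit 4B 23,542.50; Unit 4A 205,080.30; Unit 3B 338,327.02.
Capped: Unit 4A ($121,000); balance $603,125 reallocated over remaining floor area 10,759.
Remaining shares: Unit PH1 182,636.05 → $182,625; Unit 4B 27,356.17 → $27,350; Unit 3B 393,132.78 → $393,125.
Rounding difference +$25 applied to Unit 3B → $393,150.

Unit PH1: $182,625 | Unit 4B: $27,350 | Unit 4A: $121,000 | Unit 3B: $393,150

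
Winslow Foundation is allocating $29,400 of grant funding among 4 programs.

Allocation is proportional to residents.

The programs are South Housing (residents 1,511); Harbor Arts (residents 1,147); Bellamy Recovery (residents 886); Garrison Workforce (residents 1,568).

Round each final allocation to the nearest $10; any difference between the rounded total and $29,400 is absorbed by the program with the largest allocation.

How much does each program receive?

South Housing: $8,690 · Harbor Arts: $6,600 · Bellamy Recovery: $5,100 · Garrison Workforce: $9,010

Residents total: 5,112.
Pro-rata amounts: South Housing 1,511/5,112 × $29,400 = 8,690.02; Harbor Arts 1,147/5,112 × $29,400 = 6,596.60; Bellamy Recovery 886/5,112 × $29,400 = 5,095.54; Garrison Workforce 1,568/5,112 × $29,400 = 9,017.84.
After rounding ($10): South Housing $8,690; Harbor Arts $6,600; Bellamy Recovery $5,100; Garrison Workforce $9,020. Sum = $29,410.
Difference $29,400 − $29,410 = −$10 applied to largest allocation (Garrison Workforce): Garrison Workforce becomes $9,010.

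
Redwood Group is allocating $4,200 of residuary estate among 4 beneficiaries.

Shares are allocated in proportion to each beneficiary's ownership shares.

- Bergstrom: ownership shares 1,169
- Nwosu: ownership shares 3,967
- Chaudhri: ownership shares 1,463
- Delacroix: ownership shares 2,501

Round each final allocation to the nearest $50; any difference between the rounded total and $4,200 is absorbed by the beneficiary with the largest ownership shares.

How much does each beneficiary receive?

Ownership shares total: 9,100.
Raw shares: Bergstrom 1,169/9,100 × $4,200 = 539.54; Nwosu 3,967/9,100 × $4,200 = 1,830.92; Chaudhri 1,463/9,100 × $4,200 = 675.23; Delacroix 2,501/9,100 × $4,200 = 1,154.31.
At nearest $50: Bergstrom $550; Nwosu $1,850; Chaudhri $700; Delacroix $1,150. Sum = $4,250.
Difference $4,200 − $4,250 = −$50 applied to largest ownership shares (Nwosu): Nwosu becomes $1,800.

Bergstrom: $550 · Nwosu: $1,800 · Chaudhri: $700 · Delacroix: $1,150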